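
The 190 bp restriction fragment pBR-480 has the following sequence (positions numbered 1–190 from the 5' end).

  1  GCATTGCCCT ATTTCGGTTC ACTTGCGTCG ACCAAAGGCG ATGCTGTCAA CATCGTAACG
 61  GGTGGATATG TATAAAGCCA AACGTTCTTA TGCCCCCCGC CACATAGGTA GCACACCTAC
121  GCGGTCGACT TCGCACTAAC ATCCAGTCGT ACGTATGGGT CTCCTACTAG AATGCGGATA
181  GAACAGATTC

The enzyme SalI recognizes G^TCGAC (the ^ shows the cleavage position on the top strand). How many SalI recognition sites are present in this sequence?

2

GTCGAC occurs starting at positions 27, 124.
SalI cuts at 2 sites.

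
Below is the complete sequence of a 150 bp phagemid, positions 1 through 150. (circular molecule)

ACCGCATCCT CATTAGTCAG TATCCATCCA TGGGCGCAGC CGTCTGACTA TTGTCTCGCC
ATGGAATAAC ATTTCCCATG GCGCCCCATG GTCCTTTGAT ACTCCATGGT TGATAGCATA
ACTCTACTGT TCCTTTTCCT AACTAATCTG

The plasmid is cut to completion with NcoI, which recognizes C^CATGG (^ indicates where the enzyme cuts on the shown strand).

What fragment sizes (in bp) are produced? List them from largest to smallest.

74, 31, 18, 17, 10 bp

NcoI sites (CCATGG) start at positions 28, 59, 76, 86, 104.
NcoI cuts after the first base of each site, so after positions 28, 59, 76, 86, 104.
Circular molecule, 5 cuts → 5 fragments:
  29–59 → 31 bp
  60–76 → 17 bp
  77–86 → 10 bp
  87–104 → 18 bp
  105–150 then 1–28 → 46 + 28 = 74 bp
Sorted largest to smallest: 74, 31, 18, 17, 10 bp.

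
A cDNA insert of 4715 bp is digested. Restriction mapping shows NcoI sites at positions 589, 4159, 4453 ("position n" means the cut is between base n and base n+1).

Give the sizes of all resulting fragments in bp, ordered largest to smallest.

Linear molecule, 3 cuts → 4 fragments:
  589 − 0 = 589 bp
  4159 − 589 = 3570 bp
  4453 − 4159 = 294 bp
  4715 − 4453 = 262 bp
Sorted largest to smallest: 3570, 589, 294, 262 bp.

3570, 589, 294, 262 bp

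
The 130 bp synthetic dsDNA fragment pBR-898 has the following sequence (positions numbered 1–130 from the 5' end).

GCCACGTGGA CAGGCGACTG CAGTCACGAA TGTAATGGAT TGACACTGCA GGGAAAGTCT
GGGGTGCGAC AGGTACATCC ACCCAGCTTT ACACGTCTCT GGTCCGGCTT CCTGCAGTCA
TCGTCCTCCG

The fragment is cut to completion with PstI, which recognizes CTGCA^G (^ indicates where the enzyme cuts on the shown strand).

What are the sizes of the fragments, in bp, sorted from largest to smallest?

PstI sites (CTGCAG) start at positions 18, 46, 112.
PstI cuts after base 5 of each site (before the last base), so after positions 22, 50, 116.
Linear molecule, 3 cuts → 4 fragments:
  1–22 → 22 bp
  23–50 → 28 bp
  51–116 → 66 bp
  117–130 → 14 bp
Sorted largest to smallest: 66, 28, 22, 14 bp.

66, 28, 22, 14 bp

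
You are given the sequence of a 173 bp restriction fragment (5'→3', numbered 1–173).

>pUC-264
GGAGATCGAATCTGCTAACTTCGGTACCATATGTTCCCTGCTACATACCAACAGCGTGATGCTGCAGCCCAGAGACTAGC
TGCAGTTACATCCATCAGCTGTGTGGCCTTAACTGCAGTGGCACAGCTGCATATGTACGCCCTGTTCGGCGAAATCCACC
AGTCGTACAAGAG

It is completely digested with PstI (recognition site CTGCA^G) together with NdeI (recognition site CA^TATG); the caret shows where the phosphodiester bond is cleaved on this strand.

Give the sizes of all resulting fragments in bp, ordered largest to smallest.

PstI sites (CTGCAG) start at positions 62, 80, 113.
PstI cuts after base 5 of each site (before the last base), so after positions 66, 84, 117.
NdeI sites (CATATG) start at positions 28, 130.
NdeI cuts after base 2 of each site, so after positions 29, 131.
Combined cut positions: 29, 66, 84, 117, 131.
Linear molecule, 5 cuts → 6 fragments:
  1–29 → 29 bp
  30–66 → 37 bp
  67–84 → 18 bp
  85–117 → 33 bp
  118–131 → 14 bp
  132–173 → 42 bp
Sorted largest to smallest: 42, 37, 33, 29, 18, 14 bp.

42, 37, 33, 29, 18, 14 bp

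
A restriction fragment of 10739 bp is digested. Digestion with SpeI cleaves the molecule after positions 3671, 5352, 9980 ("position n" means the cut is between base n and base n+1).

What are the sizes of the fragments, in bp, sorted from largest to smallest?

Linear molecule, 3 cuts → 4 fragments:
  3671 − 0 = 3671 bp
  5352 − 3671 = 1681 bp
  9980 − 5352 = 4628 bp
  10739 − 9980 = 759 bp
Sorted largest to smallest: 4628, 3671, 1681, 759 bp.

4628, 3671, 1681, 759 bp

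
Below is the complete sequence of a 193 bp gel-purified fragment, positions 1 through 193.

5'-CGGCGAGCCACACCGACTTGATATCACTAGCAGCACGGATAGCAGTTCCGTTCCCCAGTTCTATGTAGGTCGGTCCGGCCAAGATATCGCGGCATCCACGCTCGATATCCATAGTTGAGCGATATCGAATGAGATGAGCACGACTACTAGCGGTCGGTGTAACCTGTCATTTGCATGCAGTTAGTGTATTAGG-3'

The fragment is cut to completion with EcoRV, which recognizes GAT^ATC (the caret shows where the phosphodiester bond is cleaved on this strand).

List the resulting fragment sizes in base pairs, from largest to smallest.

EcoRV sites (GATATC) start at positions 20, 83, 104, 121.
EcoRV cuts after base 3 of each site, so after positions 22, 85, 106, 123.
Linear molecule, 4 cuts → 5 fragments:
  1–22 → 22 bp
  23–85 → 63 bp
  86–106 → 21 bp
  107–123 → 17 bp
  124–193 → 70 bp
Sorted largest to smallest: 70, 63, 22, 21, 17 bp.

70, 63, 22, 21, 17 bp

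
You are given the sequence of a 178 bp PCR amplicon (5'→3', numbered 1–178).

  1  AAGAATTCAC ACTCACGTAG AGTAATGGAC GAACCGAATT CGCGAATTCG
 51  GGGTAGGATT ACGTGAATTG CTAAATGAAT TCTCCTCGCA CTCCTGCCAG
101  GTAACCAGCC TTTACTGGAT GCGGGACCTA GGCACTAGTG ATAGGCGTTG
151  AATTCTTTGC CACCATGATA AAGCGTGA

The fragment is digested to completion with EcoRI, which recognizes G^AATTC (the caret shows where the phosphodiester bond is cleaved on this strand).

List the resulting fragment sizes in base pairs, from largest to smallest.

73, 33, 33, 28, 8, 3 bp

EcoRI sites (GAATTC) start at positions 3, 36, 44, 77, 150.
EcoRI cuts after the first base of each site, so after positions 3, 36, 44, 77, 150.
Linear molecule, 5 cuts → 6 fragments:
  1–3 → 3 bp
  4–36 → 33 bp
  37–44 → 8 bp
  45–77 → 33 bp
  78–150 → 73 bp
  151–178 → 28 bp
Sorted largest to smallest: 73, 33, 33, 28, 8, 3 bp.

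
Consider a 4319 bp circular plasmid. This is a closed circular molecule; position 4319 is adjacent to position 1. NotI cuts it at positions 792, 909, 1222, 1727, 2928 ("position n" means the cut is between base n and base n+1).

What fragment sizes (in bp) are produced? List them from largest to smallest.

Circular molecule, 5 cuts → 5 fragments:
  909 − 792 = 117 bp
  1222 − 909 = 313 bp
  1727 − 1222 = 505 bp
  2928 − 1727 = 1201 bp
  wrap: 4319 − 2928 + 792 = 2183 bp
Sorted largest to smallest: 2183, 1201, 505, 313, 117 bp.

2183, 1201, 505, 313, 117 bp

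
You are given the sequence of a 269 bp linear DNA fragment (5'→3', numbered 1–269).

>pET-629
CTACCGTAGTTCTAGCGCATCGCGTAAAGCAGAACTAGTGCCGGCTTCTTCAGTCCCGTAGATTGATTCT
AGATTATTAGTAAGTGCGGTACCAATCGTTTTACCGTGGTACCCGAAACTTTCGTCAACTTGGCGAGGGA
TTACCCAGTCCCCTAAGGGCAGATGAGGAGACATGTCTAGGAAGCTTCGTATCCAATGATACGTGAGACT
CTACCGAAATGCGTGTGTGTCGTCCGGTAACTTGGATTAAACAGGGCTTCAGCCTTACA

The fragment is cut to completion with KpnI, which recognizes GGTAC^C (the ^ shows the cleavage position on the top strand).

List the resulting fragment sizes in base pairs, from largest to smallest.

157, 92, 20 bp

KpnI sites (GGTACC) start at positions 88, 108.
KpnI cuts after base 5 of each site (before the last base), so after positions 92, 112.
Linear molecule, 2 cuts → 3 fragments:
  1–92 → 92 bp
  93–112 → 20 bp
  113–269 → 157 bp
Sorted largest to smallest: 157, 92, 20 bp.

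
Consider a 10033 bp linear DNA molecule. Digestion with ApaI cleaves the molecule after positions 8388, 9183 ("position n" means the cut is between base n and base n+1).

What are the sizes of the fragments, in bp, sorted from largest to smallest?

8388, 850, 795 bp

Linear molecule, 2 cuts → 3 fragments:
  8388 − 0 = 8388 bp
  9183 − 8388 = 795 bp
  10033 − 9183 = 850 bp
Sorted largest to smallest: 8388, 850, 795 bp.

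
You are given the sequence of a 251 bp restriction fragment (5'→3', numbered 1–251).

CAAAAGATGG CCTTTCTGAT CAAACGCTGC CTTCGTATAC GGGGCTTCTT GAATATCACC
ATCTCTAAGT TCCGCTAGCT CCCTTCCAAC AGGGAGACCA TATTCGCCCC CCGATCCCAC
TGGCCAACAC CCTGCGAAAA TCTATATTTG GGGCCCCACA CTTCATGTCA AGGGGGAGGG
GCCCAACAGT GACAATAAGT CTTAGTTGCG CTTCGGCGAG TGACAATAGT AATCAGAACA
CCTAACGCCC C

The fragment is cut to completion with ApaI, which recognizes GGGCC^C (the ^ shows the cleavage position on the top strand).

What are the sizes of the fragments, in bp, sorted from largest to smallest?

155, 68, 28 bp

ApaI sites (GGGCCC) start at positions 151, 179.
ApaI cuts after base 5 of each site (before the last base), so after positions 155, 183.
Linear molecule, 2 cuts → 3 fragments:
  1–155 → 155 bp
  156–183 → 28 bp
  184–251 → 68 bp
Sorted largest to smallest: 155, 68, 28 bp.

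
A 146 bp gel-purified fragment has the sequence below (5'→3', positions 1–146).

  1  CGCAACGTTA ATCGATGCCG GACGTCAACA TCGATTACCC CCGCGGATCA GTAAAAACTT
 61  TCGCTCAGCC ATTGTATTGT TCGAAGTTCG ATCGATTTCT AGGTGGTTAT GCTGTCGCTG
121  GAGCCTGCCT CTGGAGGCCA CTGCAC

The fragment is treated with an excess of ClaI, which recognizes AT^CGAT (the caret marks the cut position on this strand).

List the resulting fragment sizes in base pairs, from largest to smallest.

ClaI sites (ATCGAT) start at positions 11, 30, 91.
ClaI cuts after base 2 of each site, so after positions 12, 31, 92.
Linear molecule, 3 cuts → 4 fragments:
  1–12 → 12 bp
  13–31 → 19 bp
  32–92 → 61 bp
  93–146 → 54 bp
Sorted largest to smallest: 61, 54, 19, 12 bp.

61, 54, 19, 12 bp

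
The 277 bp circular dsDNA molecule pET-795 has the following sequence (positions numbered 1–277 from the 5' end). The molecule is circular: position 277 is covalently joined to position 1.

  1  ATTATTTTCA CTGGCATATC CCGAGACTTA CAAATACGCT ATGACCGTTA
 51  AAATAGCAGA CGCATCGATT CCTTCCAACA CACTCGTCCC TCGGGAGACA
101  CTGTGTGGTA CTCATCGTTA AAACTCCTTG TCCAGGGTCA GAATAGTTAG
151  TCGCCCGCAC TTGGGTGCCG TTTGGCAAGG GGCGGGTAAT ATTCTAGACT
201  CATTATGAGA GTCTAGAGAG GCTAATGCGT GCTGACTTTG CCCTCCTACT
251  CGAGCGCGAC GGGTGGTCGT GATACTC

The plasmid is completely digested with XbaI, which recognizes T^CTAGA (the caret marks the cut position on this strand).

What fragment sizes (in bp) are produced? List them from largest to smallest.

258, 19 bp

XbaI sites (TCTAGA) start at positions 193, 212.
XbaI cuts after the first base of each site, so after positions 193, 212.
Circular molecule, 2 cuts → 2 fragments:
  194–212 → 19 bp
  213–277 then 1–193 → 65 + 193 = 258 bp
Sorted largest to smallest: 258, 19 bp.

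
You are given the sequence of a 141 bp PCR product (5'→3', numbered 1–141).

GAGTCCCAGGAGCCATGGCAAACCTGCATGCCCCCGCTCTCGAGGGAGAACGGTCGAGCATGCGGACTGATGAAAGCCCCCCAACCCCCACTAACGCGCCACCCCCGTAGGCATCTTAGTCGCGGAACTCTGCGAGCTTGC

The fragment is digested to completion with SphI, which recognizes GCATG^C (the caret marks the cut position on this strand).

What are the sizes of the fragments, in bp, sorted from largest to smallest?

79, 32, 30 bp

SphI sites (GCATGC) start at positions 26, 58.
SphI cuts after base 5 of each site (before the last base), so after positions 30, 62.
Linear molecule, 2 cuts → 3 fragments:
  1–30 → 30 bp
  31–62 → 32 bp
  63–141 → 79 bp
Sorted largest to smallest: 79, 32, 30 bp.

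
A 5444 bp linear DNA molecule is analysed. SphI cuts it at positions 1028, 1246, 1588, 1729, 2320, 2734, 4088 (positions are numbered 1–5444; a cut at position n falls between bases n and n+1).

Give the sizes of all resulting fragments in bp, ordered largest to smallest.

1356, 1354, 1028, 591, 414, 342, 218, 141 bp

Linear molecule, 7 cuts → 8 fragments:
  1028 − 0 = 1028 bp
  1246 − 1028 = 218 bp
  1588 − 1246 = 342 bp
  1729 − 1588 = 141 bp
  2320 − 1729 = 591 bp
  2734 − 2320 = 414 bp
  4088 − 2734 = 1354 bp
  5444 − 4088 = 1356 bp
Sorted largest to smallest: 1356, 1354, 1028, 591, 414, 342, 218, 141 bp.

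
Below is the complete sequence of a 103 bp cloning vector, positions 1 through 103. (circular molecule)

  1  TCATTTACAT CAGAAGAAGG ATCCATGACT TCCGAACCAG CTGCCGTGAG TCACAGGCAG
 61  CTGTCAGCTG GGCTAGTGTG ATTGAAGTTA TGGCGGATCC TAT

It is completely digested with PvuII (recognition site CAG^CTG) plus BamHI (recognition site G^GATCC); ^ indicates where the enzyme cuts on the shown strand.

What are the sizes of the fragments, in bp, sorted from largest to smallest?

PvuII sites (CAGCTG) start at positions 38, 58, 65.
PvuII cuts after base 3 of each site, so after positions 40, 60, 67.
BamHI sites (GGATCC) start at positions 19, 95.
BamHI cuts after the first base of each site, so after positions 19, 95.
Combined cut positions: 19, 40, 60, 67, 95.
Circular molecule, 5 cuts → 5 fragments:
  20–40 → 21 bp
  41–60 → 20 bp
  61–67 → 7 bp
  68–95 → 28 bp
  96–103 then 1–19 → 8 + 19 = 27 bp
Sorted largest to smallest: 28, 27, 21, 20, 7 bp.

28, 27, 21, 20, 7 bp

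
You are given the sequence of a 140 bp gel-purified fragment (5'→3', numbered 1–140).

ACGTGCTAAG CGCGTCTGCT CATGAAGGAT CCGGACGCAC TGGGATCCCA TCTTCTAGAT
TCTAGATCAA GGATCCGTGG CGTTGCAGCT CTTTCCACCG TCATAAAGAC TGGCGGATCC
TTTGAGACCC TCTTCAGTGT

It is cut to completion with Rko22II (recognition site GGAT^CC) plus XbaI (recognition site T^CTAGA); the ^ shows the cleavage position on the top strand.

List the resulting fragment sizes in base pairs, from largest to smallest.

44, 30, 22, 16, 13, 8, 7 bp

Rko22II sites (GGATCC) start at positions 27, 43, 71, 115.
Rko22II cuts after base 4 of each site, so after positions 30, 46, 74, 118.
XbaI sites (TCTAGA) start at positions 54, 61.
XbaI cuts after the first base of each site, so after positions 54, 61.
Combined cut positions: 30, 46, 54, 61, 74, 118.
Linear molecule, 6 cuts → 7 fragments:
  1–30 → 30 bp
  31–46 → 16 bp
  47–54 → 8 bp
  55–61 → 7 bp
  62–74 → 13 bp
  75–118 → 44 bp
  119–140 → 22 bp
Sorted largest to smallest: 44, 30, 22, 16, 13, 8, 7 bp.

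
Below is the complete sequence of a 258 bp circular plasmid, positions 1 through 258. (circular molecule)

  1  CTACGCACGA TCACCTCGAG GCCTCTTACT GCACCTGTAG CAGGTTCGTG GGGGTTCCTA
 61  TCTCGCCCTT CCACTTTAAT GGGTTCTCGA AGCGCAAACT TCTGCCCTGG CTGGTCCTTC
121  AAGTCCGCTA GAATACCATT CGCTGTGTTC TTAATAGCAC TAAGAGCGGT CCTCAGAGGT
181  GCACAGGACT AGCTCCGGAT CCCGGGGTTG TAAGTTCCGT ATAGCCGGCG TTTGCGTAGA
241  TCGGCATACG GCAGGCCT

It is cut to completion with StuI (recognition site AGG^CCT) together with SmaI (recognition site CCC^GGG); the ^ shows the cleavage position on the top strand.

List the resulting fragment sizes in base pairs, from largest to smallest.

182, 52, 24 bp

StuI sites (AGGCCT) start at positions 19, 253.
StuI cuts after base 3 of each site, so after positions 21, 255.
The SmaI site (CCCGGG) starts at position 201.
SmaI cuts after base 3 of each site, so after position 203.
Combined cut positions: 21, 203, 255.
Circular molecule, 3 cuts → 3 fragments:
  22–203 → 182 bp
  204–255 → 52 bp
  256–258 then 1–21 → 3 + 21 = 24 bp
Sorted largest to smallest: 182, 52, 24 bp.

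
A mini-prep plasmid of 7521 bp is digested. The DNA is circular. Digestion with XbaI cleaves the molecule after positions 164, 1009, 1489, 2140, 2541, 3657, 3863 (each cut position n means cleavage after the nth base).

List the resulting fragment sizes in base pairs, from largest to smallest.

Circular molecule, 7 cuts → 7 fragments:
  1009 − 164 = 845 bp
  1489 − 1009 = 480 bp
  2140 − 1489 = 651 bp
  2541 − 2140 = 401 bp
  3657 − 2541 = 1116 bp
  3863 − 3657 = 206 bp
  wrap: 7521 − 3863 + 164 = 3822 bp
Sorted largest to smallest: 3822, 1116, 845, 651, 480, 401, 206 bp.

3822, 1116, 845, 651, 480, 401, 206 bp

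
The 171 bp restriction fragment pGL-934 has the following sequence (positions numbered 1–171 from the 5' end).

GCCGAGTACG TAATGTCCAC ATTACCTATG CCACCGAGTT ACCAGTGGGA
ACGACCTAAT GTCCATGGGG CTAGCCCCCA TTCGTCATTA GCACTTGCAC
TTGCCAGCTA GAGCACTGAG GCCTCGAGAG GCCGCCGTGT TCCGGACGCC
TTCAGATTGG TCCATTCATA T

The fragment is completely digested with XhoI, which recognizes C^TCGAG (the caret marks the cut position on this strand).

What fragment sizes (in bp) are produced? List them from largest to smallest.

The XhoI site (CTCGAG) starts at position 123.
XhoI cuts after the first base of each site, so after position 123.
Linear molecule, 1 cut → 2 fragments:
  1–123 → 123 bp
  124–171 → 48 bp
Sorted largest to smallest: 123, 48 bp.

123, 48 bp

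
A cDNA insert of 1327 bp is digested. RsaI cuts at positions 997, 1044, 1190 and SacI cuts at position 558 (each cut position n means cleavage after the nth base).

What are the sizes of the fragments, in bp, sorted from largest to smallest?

Combined cut positions (sorted): 558, 997, 1044, 1190.
Linear molecule, 4 cuts → 5 fragments:
  558 − 0 = 558 bp
  997 − 558 = 439 bp
  1044 − 997 = 47 bp
  1190 − 1044 = 146 bp
  1327 − 1190 = 137 bp
Sorted largest to smallest: 558, 439, 146, 137, 47 bp.

558, 439, 146, 137, 47 bp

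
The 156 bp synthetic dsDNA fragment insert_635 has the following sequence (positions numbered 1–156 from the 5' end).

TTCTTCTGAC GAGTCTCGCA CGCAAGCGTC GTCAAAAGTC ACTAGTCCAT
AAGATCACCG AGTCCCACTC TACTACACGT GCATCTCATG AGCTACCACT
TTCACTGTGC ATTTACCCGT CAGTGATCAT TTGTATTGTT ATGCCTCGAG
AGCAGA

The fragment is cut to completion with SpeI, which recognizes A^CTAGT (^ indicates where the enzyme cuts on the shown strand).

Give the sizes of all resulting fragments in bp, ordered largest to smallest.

115, 41 bp

The SpeI site (ACTAGT) starts at position 41.
SpeI cuts after the first base of each site, so after position 41.
Linear molecule, 1 cut → 2 fragments:
  1–41 → 41 bp
  42–156 → 115 bp
Sorted largest to smallest: 115, 41 bp.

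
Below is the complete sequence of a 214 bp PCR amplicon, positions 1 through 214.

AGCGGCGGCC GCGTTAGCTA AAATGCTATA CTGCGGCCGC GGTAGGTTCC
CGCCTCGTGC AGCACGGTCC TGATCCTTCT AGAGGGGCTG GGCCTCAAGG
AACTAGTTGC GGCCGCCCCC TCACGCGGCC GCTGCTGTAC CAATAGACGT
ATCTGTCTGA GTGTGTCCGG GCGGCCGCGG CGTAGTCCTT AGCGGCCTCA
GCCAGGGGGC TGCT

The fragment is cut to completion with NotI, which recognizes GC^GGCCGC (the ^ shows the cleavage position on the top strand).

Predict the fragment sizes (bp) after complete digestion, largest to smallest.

NotI sites (GCGGCCGC) start at positions 5, 33, 109, 125, 171.
NotI cuts after base 2 of each site, so after positions 6, 34, 110, 126, 172.
Linear molecule, 5 cuts → 6 fragments:
  1–6 → 6 bp
  7–34 → 28 bp
  35–110 → 76 bp
  111–126 → 16 bp
  127–172 → 46 bp
  173–214 → 42 bp
Sorted largest to smallest: 76, 46, 42, 28, 16, 6 bp.

76, 46, 42, 28, 16, 6 bp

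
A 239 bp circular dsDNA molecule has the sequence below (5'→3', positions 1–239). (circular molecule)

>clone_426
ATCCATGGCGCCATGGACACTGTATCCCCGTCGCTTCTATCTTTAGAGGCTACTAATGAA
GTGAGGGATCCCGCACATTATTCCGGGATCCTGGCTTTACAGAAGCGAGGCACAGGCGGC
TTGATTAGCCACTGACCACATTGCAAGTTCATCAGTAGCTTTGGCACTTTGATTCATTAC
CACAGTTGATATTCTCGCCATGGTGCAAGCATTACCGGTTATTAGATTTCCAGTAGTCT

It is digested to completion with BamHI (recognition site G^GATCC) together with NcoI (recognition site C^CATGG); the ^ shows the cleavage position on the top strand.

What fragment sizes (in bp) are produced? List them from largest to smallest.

BamHI sites (GGATCC) start at positions 66, 86.
BamHI cuts after the first base of each site, so after positions 66, 86.
NcoI sites (CCATGG) start at positions 3, 11, 198.
NcoI cuts after the first base of each site, so after positions 3, 11, 198.
Combined cut positions: 3, 11, 66, 86, 198.
Circular molecule, 5 cuts → 5 fragments:
  4–11 → 8 bp
  12–66 → 55 bp
  67–86 → 20 bp
  87–198 → 112 bp
  199–239 then 1–3 → 41 + 3 = 44 bp
Sorted largest to smallest: 112, 55, 44, 20, 8 bp.

112, 55, 44, 20, 8 bp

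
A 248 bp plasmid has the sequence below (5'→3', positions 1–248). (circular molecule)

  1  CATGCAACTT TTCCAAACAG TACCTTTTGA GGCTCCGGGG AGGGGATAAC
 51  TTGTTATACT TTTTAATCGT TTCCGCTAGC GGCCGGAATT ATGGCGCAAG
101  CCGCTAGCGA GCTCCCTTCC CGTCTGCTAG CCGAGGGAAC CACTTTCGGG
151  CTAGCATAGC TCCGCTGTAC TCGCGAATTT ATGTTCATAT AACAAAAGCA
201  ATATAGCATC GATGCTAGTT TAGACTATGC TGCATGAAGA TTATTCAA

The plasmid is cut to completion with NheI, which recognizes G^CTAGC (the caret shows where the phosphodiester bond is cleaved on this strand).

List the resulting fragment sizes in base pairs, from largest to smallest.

173, 28, 24, 23 bp

NheI sites (GCTAGC) start at positions 75, 103, 126, 150.
NheI cuts after the first base of each site, so after positions 75, 103, 126, 150.
Circular molecule, 4 cuts → 4 fragments:
  76–103 → 28 bp
  104–126 → 23 bp
  127–150 → 24 bp
  151–248 then 1–75 → 98 + 75 = 173 bp
Sorted largest to smallest: 173, 28, 24, 23 bp.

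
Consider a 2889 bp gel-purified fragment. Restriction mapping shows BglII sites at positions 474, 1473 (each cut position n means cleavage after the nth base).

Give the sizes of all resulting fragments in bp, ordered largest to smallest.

Linear molecule, 2 cuts → 3 fragments:
  474 − 0 = 474 bp
  1473 − 474 = 999 bp
  2889 − 1473 = 1416 bp
Sorted largest to smallest: 1416, 999, 474 bp.

1416, 999, 474 bp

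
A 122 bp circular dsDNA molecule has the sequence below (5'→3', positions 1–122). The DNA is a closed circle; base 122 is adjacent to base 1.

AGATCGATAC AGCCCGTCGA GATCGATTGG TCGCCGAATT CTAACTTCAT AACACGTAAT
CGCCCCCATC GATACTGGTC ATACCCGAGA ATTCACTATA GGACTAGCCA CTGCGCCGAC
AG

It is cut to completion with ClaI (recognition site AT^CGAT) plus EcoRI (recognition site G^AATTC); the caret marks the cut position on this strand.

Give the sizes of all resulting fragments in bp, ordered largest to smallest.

37, 33, 20, 19, 13 bp

ClaI sites (ATCGAT) start at positions 3, 22, 68.
ClaI cuts after base 2 of each site, so after positions 4, 23, 69.
EcoRI sites (GAATTC) start at positions 36, 89.
EcoRI cuts after the first base of each site, so after positions 36, 89.
Combined cut positions: 4, 23, 36, 69, 89.
Circular molecule, 5 cuts → 5 fragments:
  5–23 → 19 bp
  24–36 → 13 bp
  37–69 → 33 bp
  70–89 → 20 bp
  90–122 then 1–4 → 33 + 4 = 37 bp
Sorted largest to smallest: 37, 33, 20, 19, 13 bp.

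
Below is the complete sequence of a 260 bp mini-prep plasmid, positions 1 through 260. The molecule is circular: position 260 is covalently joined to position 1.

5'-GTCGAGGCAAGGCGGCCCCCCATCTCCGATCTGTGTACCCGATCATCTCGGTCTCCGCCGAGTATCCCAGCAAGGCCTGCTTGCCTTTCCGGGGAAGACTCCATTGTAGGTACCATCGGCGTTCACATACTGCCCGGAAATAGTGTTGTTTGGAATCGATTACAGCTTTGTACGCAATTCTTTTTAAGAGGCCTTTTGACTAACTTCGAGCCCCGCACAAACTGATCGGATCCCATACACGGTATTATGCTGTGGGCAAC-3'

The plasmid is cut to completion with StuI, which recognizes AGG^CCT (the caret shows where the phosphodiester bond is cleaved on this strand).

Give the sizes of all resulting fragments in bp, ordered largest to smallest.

144, 116 bp

StuI sites (AGGCCT) start at positions 73, 189.
StuI cuts after base 3 of each site, so after positions 75, 191.
Circular molecule, 2 cuts → 2 fragments:
  76–191 → 116 bp
  192–260 then 1–75 → 69 + 75 = 144 bp
Sorted largest to smallest: 144, 116 bp.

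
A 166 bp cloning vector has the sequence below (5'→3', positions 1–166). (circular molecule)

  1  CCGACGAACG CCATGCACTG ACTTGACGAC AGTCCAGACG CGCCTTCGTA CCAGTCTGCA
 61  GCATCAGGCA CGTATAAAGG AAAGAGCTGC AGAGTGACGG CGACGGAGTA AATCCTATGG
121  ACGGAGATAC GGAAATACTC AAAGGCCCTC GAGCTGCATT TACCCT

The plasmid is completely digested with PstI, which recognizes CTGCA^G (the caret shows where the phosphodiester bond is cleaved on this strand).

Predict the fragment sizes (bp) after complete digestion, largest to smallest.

PstI sites (CTGCAG) start at positions 56, 87.
PstI cuts after base 5 of each site (before the last base), so after positions 60, 91.
Circular molecule, 2 cuts → 2 fragments:
  61–91 → 31 bp
  92–166 then 1–60 → 75 + 60 = 135 bp
Sorted largest to smallest: 135, 31 bp.

135, 31 bp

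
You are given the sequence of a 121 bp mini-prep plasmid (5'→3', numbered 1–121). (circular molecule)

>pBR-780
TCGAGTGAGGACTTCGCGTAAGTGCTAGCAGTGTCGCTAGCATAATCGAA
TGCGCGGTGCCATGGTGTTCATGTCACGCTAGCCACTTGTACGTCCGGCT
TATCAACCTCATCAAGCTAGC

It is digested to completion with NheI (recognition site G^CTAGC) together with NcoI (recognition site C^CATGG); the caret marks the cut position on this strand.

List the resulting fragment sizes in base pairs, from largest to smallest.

NheI sites (GCTAGC) start at positions 24, 36, 78, 116.
NheI cuts after the first base of each site, so after positions 24, 36, 78, 116.
The NcoI site (CCATGG) starts at position 60.
NcoI cuts after the first base of each site, so after position 60.
Combined cut positions: 24, 36, 60, 78, 116.
Circular molecule, 5 cuts → 5 fragments:
  25–36 → 12 bp
  37–60 → 24 bp
  61–78 → 18 bp
  79–116 → 38 bp
  117–121 then 1–24 → 5 + 24 = 29 bp
Sorted largest to smallest: 38, 29, 24, 18, 12 bp.

38, 29, 24, 18, 12 bp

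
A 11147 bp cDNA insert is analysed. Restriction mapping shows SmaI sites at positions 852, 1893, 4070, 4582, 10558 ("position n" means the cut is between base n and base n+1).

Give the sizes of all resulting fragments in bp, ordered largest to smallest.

5976, 2177, 1041, 852, 589, 512 bp

Linear molecule, 5 cuts → 6 fragments:
  852 − 0 = 852 bp
  1893 − 852 = 1041 bp
  4070 − 1893 = 2177 bp
  4582 − 4070 = 512 bp
  10558 − 4582 = 5976 bp
  11147 − 10558 = 589 bp
Sorted largest to smallest: 5976, 2177, 1041, 852, 589, 512 bp.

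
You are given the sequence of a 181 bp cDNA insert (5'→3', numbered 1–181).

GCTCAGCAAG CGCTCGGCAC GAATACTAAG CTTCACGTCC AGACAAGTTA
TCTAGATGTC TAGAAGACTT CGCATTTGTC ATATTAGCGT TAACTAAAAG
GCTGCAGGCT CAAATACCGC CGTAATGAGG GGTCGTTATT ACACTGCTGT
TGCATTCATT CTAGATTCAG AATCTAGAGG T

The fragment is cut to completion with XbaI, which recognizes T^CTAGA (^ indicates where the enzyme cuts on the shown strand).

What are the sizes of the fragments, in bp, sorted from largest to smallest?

101, 51, 13, 8, 8 bp

XbaI sites (TCTAGA) start at positions 51, 59, 160, 173.
XbaI cuts after the first base of each site, so after positions 51, 59, 160, 173.
Linear molecule, 4 cuts → 5 fragments:
  1–51 → 51 bp
  52–59 → 8 bp
  60–160 → 101 bp
  161–173 → 13 bp
  174–181 → 8 bp
Sorted largest to smallest: 101, 51, 13, 8, 8 bp.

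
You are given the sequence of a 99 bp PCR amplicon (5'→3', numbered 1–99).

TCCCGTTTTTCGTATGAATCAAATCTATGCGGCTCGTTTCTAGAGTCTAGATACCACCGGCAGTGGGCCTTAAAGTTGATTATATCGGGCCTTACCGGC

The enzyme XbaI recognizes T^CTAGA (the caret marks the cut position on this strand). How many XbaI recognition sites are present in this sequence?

TCTAGA occurs starting at positions 39, 46.
XbaI cuts at 2 sites.

2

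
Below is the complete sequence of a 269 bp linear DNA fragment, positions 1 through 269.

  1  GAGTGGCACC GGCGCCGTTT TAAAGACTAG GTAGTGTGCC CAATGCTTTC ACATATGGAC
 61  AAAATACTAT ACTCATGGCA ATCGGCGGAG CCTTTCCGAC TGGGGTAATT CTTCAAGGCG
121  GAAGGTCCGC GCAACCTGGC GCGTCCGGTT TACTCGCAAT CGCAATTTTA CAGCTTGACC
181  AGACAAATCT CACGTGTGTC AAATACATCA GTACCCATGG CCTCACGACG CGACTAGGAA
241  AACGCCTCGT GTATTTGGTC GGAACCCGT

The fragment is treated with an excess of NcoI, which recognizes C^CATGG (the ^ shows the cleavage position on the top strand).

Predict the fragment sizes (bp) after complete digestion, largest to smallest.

215, 54 bp

The NcoI site (CCATGG) starts at position 215.
NcoI cuts after the first base of each site, so after position 215.
Linear molecule, 1 cut → 2 fragments:
  1–215 → 215 bp
  216–269 → 54 bp
Sorted largest to smallest: 215, 54 bp.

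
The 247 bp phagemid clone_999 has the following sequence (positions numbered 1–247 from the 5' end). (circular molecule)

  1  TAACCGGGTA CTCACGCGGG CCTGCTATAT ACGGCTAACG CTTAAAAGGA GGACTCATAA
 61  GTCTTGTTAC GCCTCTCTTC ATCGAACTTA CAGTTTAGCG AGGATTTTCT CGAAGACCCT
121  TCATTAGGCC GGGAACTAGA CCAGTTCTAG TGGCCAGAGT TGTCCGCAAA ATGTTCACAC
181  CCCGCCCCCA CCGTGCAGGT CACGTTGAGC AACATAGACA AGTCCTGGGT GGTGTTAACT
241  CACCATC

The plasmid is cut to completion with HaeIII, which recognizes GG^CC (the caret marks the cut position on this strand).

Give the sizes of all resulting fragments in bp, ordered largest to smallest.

114, 108, 25 bp

HaeIII sites (GGCC) start at positions 19, 127, 152.
HaeIII cuts after base 2 of each site, so after positions 20, 128, 153.
Circular molecule, 3 cuts → 3 fragments:
  21–128 → 108 bp
  129–153 → 25 bp
  154–247 then 1–20 → 94 + 20 = 114 bp
Sorted largest to smallest: 114, 108, 25 bp.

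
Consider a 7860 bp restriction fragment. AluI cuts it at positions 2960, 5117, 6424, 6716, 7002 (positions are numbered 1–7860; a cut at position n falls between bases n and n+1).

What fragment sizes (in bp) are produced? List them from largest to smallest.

2960, 2157, 1307, 858, 292, 286 bp

Linear molecule, 5 cuts → 6 fragments:
  2960 − 0 = 2960 bp
  5117 − 2960 = 2157 bp
  6424 − 5117 = 1307 bp
  6716 − 6424 = 292 bp
  7002 − 6716 = 286 bp
  7860 − 7002 = 858 bp
Sorted largest to smallest: 2960, 2157, 1307, 858, 292, 286 bp.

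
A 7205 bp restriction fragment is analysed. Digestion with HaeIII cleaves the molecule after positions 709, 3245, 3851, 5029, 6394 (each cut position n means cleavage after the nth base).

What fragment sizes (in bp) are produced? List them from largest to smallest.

Linear molecule, 5 cuts → 6 fragments:
  709 − 0 = 709 bp
  3245 − 709 = 2536 bp
  3851 − 3245 = 606 bp
  5029 − 3851 = 1178 bp
  6394 − 5029 = 1365 bp
  7205 − 6394 = 811 bp
Sorted largest to smallest: 2536, 1365, 1178, 811, 709, 606 bp.

2536, 1365, 1178, 811, 709, 606 bp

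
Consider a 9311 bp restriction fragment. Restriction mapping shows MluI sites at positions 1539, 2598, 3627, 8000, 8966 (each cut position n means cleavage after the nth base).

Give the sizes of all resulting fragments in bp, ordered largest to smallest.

Linear molecule, 5 cuts → 6 fragments:
  1539 − 0 = 1539 bp
  2598 − 1539 = 1059 bp
  3627 − 2598 = 1029 bp
  8000 − 3627 = 4373 bp
  8966 − 8000 = 966 bp
  9311 − 8966 = 345 bp
Sorted largest to smallest: 4373, 1539, 1059, 1029, 966, 345 bp.

4373, 1539, 1059, 1029, 966, 345 bp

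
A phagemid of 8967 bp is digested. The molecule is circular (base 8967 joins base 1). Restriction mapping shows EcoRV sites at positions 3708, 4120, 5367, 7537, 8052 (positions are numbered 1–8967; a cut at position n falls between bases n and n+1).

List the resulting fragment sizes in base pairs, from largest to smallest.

4623, 2170, 1247, 515, 412 bp

Circular molecule, 5 cuts → 5 fragments:
  4120 − 3708 = 412 bp
  5367 − 4120 = 1247 bp
  7537 − 5367 = 2170 bp
  8052 − 7537 = 515 bp
  wrap: 8967 − 8052 + 3708 = 4623 bp
Sorted largest to smallest: 4623, 2170, 1247, 515, 412 bp.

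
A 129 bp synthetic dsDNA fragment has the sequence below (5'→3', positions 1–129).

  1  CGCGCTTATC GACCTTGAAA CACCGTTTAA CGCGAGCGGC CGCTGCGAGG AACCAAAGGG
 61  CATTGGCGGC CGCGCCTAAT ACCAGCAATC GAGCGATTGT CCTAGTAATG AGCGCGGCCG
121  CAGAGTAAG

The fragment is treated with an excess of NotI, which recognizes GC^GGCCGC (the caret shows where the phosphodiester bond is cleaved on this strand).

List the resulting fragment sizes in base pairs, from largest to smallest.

NotI sites (GCGGCCGC) start at positions 36, 66, 114.
NotI cuts after base 2 of each site, so after positions 37, 67, 115.
Linear molecule, 3 cuts → 4 fragments:
  1–37 → 37 bp
  38–67 → 30 bp
  68–115 → 48 bp
  116–129 → 14 bp
Sorted largest to smallest: 48, 37, 30, 14 bp.

48, 37, 30, 14 bp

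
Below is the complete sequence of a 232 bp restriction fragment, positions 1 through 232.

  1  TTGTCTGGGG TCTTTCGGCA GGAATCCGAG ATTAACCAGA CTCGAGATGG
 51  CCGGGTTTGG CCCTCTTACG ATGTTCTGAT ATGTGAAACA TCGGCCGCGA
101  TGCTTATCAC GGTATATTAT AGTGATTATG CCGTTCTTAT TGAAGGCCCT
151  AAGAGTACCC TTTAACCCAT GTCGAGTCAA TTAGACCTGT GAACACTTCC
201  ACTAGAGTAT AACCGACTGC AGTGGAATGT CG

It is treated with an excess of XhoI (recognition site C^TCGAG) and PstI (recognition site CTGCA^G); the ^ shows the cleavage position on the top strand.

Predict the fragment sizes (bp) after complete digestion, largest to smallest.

180, 41, 11 bp

The XhoI site (CTCGAG) starts at position 41.
XhoI cuts after the first base of each site, so after position 41.
The PstI site (CTGCAG) starts at position 217.
PstI cuts after base 5 of each site (before the last base), so after position 221.
Combined cut positions: 41, 221.
Linear molecule, 2 cuts → 3 fragments:
  1–41 → 41 bp
  42–221 → 180 bp
  222–232 → 11 bp
Sorted largest to smallest: 180, 41, 11 bp.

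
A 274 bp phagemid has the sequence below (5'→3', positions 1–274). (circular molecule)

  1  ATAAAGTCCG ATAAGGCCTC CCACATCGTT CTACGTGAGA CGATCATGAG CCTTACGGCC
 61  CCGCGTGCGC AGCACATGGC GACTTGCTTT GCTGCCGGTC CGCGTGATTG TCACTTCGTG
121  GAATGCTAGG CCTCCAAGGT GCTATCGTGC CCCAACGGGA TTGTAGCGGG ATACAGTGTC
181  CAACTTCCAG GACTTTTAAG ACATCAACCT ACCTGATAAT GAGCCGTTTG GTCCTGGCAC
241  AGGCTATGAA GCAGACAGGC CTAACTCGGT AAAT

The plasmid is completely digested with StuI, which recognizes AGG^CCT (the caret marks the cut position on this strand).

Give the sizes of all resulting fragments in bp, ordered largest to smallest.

StuI sites (AGGCCT) start at positions 14, 128, 257.
StuI cuts after base 3 of each site, so after positions 16, 130, 259.
Circular molecule, 3 cuts → 3 fragments:
  17–130 → 114 bp
  131–259 → 129 bp
  260–274 then 1–16 → 15 + 16 = 31 bp
Sorted largest to smallest: 129, 114, 31 bp.

129, 114, 31 bp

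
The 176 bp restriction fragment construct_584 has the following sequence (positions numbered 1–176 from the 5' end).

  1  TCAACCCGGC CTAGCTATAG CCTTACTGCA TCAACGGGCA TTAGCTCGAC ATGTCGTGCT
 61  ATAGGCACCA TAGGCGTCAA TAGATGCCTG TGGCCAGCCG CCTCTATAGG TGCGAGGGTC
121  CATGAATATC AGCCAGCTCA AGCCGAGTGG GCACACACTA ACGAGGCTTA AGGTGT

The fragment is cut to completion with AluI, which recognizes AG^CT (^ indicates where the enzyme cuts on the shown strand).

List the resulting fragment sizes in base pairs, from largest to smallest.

AluI sites (AGCT) start at positions 13, 43, 135.
AluI cuts after base 2 of each site, so after positions 14, 44, 136.
Linear molecule, 3 cuts → 4 fragments:
  1–14 → 14 bp
  15–44 → 30 bp
  45–136 → 92 bp
  137–176 → 40 bp
Sorted largest to smallest: 92, 40, 30, 14 bp.

92, 40, 30, 14 bp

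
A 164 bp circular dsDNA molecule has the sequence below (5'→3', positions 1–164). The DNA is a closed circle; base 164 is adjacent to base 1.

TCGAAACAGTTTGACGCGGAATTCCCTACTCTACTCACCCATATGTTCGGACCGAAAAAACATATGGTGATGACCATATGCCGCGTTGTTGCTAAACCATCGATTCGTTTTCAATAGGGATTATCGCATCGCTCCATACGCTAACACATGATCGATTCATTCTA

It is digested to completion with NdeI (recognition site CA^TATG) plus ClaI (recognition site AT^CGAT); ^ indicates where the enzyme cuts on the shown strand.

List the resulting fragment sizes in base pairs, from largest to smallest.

53, 52, 24, 21, 14 bp

NdeI sites (CATATG) start at positions 40, 61, 75.
NdeI cuts after base 2 of each site, so after positions 41, 62, 76.
ClaI sites (ATCGAT) start at positions 99, 151.
ClaI cuts after base 2 of each site, so after positions 100, 152.
Combined cut positions: 41, 62, 76, 100, 152.
Circular molecule, 5 cuts → 5 fragments:
  42–62 → 21 bp
  63–76 → 14 bp
  77–100 → 24 bp
  101–152 → 52 bp
  153–164 then 1–41 → 12 + 41 = 53 bp
Sorted largest to smallest: 53, 52, 24, 21, 14 bp.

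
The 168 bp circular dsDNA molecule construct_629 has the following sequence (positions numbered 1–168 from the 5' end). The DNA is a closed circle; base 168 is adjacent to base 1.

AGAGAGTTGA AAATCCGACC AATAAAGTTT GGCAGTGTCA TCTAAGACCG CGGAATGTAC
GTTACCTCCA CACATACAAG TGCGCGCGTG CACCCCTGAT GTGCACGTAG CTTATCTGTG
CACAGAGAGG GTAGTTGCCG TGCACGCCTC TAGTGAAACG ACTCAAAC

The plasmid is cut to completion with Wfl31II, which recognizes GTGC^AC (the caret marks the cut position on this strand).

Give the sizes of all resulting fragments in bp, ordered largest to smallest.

116, 22, 17, 13 bp

Wfl31II sites (GTGCAC) start at positions 88, 101, 118, 140.
Wfl31II cuts after base 4 of each site, so after positions 91, 104, 121, 143.
Circular molecule, 4 cuts → 4 fragments:
  92–104 → 13 bp
  105–121 → 17 bp
  122–143 → 22 bp
  144–168 then 1–91 → 25 + 91 = 116 bp
Sorted largest to smallest: 116, 22, 17, 13 bp.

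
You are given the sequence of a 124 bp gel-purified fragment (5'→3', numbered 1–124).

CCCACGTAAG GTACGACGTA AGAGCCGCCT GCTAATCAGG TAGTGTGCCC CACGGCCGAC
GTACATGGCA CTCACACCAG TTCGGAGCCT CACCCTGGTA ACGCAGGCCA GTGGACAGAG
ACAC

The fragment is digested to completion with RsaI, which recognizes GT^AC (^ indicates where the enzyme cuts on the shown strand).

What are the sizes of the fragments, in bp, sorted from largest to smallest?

RsaI sites (GTAC) start at positions 11, 61.
RsaI cuts after base 2 of each site, so after positions 12, 62.
Linear molecule, 2 cuts → 3 fragments:
  1–12 → 12 bp
  13–62 → 50 bp
  63–124 → 62 bp
Sorted largest to smallest: 62, 50, 12 bp.

62, 50, 12 bp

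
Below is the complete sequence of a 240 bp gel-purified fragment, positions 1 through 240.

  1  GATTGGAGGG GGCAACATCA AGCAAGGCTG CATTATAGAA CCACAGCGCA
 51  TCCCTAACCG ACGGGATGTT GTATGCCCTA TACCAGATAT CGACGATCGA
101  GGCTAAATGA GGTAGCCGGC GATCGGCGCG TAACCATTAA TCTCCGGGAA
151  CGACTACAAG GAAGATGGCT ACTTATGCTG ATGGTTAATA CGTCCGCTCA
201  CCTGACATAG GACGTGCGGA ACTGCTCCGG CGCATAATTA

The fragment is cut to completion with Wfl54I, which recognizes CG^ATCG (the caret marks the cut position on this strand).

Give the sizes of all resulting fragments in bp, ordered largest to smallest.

119, 95, 26 bp

Wfl54I sites (CGATCG) start at positions 94, 120.
Wfl54I cuts after base 2 of each site, so after positions 95, 121.
Linear molecule, 2 cuts → 3 fragments:
  1–95 → 95 bp
  96–121 → 26 bp
  122–240 → 119 bp
Sorted largest to smallest: 119, 95, 26 bp.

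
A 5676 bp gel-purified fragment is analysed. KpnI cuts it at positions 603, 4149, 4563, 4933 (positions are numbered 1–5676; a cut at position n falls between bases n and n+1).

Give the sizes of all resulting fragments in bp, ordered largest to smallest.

3546, 743, 603, 414, 370 bp

Linear molecule, 4 cuts → 5 fragments:
  603 − 0 = 603 bp
  4149 − 603 = 3546 bp
  4563 − 4149 = 414 bp
  4933 − 4563 = 370 bp
  5676 − 4933 = 743 bp
Sorted largest to smallest: 3546, 743, 603, 414, 370 bp.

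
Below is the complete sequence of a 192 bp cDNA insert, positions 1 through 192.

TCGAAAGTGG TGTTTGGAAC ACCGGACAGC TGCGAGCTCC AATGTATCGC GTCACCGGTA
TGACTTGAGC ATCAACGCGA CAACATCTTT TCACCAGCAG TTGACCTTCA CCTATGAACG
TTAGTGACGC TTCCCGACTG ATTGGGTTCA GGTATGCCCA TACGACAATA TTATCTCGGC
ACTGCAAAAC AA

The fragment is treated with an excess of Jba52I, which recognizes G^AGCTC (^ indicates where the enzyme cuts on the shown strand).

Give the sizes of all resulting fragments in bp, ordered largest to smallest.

158, 34 bp

The Jba52I site (GAGCTC) starts at position 34.
Jba52I cuts after the first base of each site, so after position 34.
Linear molecule, 1 cut → 2 fragments:
  1–34 → 34 bp
  35–192 → 158 bp
Sorted largest to smallest: 158, 34 bp.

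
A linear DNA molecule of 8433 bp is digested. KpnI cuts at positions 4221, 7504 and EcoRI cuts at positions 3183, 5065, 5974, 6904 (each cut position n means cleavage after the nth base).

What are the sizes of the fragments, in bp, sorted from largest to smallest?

3183, 1038, 930, 929, 909, 844, 600 bp

Combined cut positions (sorted): 3183, 4221, 5065, 5974, 6904, 7504.
Linear molecule, 6 cuts → 7 fragments:
  3183 − 0 = 3183 bp
  4221 − 3183 = 1038 bp
  5065 − 4221 = 844 bp
  5974 − 5065 = 909 bp
  6904 − 5974 = 930 bp
  7504 − 6904 = 600 bp
  8433 − 7504 = 929 bp
Sorted largest to smallest: 3183, 1038, 930, 929, 909, 844, 600 bp.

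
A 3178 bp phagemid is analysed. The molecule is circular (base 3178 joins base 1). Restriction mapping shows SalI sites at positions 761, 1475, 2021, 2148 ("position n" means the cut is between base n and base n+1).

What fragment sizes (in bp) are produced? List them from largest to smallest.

Circular molecule, 4 cuts → 4 fragments:
  1475 − 761 = 714 bp
  2021 − 1475 = 546 bp
  2148 − 2021 = 127 bp
  wrap: 3178 − 2148 + 761 = 1791 bp
Sorted largest to smallest: 1791, 714, 546, 127 bp.

1791, 714, 546, 127 bp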